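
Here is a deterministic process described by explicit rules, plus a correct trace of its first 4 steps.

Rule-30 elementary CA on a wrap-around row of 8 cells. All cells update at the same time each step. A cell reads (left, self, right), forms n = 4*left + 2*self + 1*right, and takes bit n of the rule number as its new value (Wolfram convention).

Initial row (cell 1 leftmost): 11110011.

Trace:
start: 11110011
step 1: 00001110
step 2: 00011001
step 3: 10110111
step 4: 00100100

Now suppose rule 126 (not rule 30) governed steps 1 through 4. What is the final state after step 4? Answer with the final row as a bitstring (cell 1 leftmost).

(re-executing steps 1..4 under rule 126; state before step 1: 11110011)
step 1: 00011110
step 2: 00110011
step 3: 11111111
step 4: 00000000

00000000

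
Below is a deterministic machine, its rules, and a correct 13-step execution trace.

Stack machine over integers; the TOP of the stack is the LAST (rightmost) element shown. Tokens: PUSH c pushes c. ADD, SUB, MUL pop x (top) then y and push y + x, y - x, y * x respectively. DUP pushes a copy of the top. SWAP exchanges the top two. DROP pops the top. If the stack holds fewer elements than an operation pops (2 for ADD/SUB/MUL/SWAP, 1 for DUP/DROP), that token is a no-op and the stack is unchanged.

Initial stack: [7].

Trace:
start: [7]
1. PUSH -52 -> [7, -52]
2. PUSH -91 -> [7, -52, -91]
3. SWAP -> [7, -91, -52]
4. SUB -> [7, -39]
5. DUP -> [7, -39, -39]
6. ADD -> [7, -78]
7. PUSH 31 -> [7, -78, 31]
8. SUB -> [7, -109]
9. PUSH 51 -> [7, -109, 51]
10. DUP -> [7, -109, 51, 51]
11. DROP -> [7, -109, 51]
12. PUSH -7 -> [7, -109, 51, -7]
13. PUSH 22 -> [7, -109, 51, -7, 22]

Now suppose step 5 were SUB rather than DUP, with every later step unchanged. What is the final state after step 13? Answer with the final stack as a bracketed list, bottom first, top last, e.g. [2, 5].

[15, 51, -7, 22]

(re-executing from step 5 with the substitution; state before step 5: [7, -39])
5. SUB -> [46]
6. ADD -> [46]
7. PUSH 31 -> [46, 31]
8. SUB -> [15]
9. PUSH 51 -> [15, 51]
10. DUP -> [15, 51, 51]
11. DROP -> [15, 51]
12. PUSH -7 -> [15, 51, -7]
13. PUSH 22 -> [15, 51, -7, 22]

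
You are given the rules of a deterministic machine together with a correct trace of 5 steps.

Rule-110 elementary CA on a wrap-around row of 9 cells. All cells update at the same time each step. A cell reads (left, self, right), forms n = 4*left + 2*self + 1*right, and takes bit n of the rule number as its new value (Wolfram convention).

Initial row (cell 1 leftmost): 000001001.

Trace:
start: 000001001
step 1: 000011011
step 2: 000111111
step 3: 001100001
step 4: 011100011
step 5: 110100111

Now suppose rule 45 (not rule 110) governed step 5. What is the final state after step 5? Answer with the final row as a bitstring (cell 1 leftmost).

(re-executing step 5 under rule 45; state before step 5: 011100011)
step 5: 110001010

110001010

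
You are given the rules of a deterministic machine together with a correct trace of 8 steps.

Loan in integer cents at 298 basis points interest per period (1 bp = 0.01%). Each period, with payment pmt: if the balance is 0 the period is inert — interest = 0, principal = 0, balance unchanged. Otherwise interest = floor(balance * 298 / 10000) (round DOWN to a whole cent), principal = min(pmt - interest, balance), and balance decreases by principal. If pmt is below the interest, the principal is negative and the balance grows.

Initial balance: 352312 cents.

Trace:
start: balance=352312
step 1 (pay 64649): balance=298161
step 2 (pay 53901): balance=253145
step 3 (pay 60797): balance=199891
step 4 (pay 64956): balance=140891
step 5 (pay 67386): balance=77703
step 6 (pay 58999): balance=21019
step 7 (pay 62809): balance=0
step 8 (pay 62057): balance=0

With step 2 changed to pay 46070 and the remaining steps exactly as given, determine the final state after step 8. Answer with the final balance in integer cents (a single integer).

0

(re-executing from step 2 with the substitution; state before step 2: balance=298161)
step 2 (pay 46070): balance=260976
step 3 (pay 60797): balance=207956
step 4 (pay 64956): balance=149197
step 5 (pay 67386): balance=86257
step 6 (pay 58999): balance=29828
step 7 (pay 62809): balance=0
step 8 (pay 62057): balance=0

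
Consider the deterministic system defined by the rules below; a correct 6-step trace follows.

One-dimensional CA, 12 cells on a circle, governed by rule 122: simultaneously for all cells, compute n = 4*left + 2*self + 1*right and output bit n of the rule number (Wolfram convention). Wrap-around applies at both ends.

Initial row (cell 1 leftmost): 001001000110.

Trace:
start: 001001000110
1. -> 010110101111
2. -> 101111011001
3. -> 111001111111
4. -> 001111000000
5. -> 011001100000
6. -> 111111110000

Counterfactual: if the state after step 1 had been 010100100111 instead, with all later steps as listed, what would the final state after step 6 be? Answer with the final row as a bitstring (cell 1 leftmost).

state after step 1 := 010100100111
2. -> 101011011101
3. -> 110111110111
4. -> 011100011100
5. -> 110110110110
6. -> 111111111111

111111111111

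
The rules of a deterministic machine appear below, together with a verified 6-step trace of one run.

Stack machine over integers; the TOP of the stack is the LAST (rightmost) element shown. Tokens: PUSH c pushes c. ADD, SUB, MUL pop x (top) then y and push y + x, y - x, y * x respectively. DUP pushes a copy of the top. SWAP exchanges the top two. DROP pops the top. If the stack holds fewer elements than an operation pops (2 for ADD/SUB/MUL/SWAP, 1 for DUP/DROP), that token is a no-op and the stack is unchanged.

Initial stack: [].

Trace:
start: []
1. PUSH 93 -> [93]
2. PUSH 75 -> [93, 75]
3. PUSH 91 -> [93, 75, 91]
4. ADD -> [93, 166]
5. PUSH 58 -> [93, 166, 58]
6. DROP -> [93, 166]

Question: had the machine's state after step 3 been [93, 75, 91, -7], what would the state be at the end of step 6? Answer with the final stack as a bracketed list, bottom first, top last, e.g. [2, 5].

state after step 3 := [93, 75, 91, -7]
4. ADD -> [93, 75, 84]
5. PUSH 58 -> [93, 75, 84, 58]
6. DROP -> [93, 75, 84]

[93, 75, 84]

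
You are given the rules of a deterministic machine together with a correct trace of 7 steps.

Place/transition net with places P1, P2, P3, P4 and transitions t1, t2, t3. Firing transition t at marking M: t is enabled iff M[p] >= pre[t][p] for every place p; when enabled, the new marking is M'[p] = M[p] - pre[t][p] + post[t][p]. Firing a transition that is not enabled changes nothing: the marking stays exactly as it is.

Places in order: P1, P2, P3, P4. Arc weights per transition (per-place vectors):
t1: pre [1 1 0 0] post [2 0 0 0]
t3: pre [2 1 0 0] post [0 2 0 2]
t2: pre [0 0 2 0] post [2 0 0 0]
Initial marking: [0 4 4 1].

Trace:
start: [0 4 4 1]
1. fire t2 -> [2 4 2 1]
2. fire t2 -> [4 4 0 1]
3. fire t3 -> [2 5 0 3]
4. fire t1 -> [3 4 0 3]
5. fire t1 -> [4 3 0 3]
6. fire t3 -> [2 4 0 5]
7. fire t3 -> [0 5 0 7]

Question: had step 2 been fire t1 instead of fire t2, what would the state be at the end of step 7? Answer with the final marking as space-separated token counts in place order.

(re-executing from step 2 with the substitution; state before step 2: [2 4 2 1])
2. fire t1 -> [3 3 2 1]
3. fire t3 -> [1 4 2 3]
4. fire t1 -> [2 3 2 3]
5. fire t1 -> [3 2 2 3]
6. fire t3 -> [1 3 2 5]
7. fire t3 -> [1 3 2 5]

1 3 2 5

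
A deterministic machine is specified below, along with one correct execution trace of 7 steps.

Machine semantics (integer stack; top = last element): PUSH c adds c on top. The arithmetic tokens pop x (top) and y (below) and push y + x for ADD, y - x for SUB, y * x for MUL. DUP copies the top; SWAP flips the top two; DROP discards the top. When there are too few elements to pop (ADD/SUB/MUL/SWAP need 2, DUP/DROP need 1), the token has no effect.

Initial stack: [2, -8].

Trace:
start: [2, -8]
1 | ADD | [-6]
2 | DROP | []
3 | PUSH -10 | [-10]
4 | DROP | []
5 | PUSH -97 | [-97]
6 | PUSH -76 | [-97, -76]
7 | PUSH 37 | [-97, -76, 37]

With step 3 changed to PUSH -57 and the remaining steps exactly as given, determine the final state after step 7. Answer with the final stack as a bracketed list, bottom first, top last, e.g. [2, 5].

(re-executing from step 3 with the substitution; state before step 3: [])
3 | PUSH -57 | [-57]
4 | DROP | []
5 | PUSH -97 | [-97]
6 | PUSH -76 | [-97, -76]
7 | PUSH 37 | [-97, -76, 37]

[-97, -76, 37]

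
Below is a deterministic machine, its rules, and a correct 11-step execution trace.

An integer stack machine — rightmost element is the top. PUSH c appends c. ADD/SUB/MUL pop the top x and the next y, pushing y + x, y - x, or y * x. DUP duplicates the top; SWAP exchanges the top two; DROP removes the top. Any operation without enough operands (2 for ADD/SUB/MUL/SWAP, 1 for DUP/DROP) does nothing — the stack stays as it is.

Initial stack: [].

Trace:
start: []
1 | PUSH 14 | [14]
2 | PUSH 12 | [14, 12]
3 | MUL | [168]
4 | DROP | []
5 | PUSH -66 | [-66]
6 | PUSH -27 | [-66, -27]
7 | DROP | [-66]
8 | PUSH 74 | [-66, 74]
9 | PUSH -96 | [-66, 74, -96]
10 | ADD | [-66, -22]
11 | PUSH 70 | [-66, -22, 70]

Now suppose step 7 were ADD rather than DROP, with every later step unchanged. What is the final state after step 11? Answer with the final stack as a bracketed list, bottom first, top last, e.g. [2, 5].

[-93, -22, 70]

(re-executing from step 7 with the substitution; state before step 7: [-66, -27])
7 | ADD | [-93]
8 | PUSH 74 | [-93, 74]
9 | PUSH -96 | [-93, 74, -96]
10 | ADD | [-93, -22]
11 | PUSH 70 | [-93, -22, 70]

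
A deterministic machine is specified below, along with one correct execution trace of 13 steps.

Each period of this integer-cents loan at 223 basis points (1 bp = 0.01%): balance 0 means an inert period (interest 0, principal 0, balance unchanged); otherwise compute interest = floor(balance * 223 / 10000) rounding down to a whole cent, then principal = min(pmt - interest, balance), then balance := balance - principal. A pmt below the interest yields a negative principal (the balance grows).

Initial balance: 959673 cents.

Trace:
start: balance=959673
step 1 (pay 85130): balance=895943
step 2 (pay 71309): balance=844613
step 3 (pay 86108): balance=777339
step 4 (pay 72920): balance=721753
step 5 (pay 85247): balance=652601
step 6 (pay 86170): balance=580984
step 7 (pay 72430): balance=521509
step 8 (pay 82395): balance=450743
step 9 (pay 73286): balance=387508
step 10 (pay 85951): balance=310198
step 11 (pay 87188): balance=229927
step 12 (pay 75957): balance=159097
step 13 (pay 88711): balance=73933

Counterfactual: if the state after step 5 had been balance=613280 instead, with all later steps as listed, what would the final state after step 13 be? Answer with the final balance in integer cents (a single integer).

state after step 5 := balance=613280
step 6 (pay 86170): balance=540786
step 7 (pay 72430): balance=480415
step 8 (pay 82395): balance=408733
step 9 (pay 73286): balance=344561
step 10 (pay 85951): balance=266293
step 11 (pay 87188): balance=185043
step 12 (pay 75957): balance=113212
step 13 (pay 88711): balance=27025

27025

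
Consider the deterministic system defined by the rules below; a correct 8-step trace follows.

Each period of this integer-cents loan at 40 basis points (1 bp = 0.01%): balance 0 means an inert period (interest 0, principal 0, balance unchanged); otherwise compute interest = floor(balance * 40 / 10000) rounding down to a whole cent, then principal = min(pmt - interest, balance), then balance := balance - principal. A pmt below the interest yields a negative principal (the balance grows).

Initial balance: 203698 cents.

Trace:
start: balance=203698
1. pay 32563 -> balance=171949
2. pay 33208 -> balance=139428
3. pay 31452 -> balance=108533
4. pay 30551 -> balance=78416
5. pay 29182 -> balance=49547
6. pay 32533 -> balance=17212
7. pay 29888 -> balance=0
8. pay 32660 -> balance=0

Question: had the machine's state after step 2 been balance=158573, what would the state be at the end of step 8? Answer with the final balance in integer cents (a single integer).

state after step 2 := balance=158573
3. pay 31452 -> balance=127755
4. pay 30551 -> balance=97715
5. pay 29182 -> balance=68923
6. pay 32533 -> balance=36665
7. pay 29888 -> balance=6923
8. pay 32660 -> balance=0

0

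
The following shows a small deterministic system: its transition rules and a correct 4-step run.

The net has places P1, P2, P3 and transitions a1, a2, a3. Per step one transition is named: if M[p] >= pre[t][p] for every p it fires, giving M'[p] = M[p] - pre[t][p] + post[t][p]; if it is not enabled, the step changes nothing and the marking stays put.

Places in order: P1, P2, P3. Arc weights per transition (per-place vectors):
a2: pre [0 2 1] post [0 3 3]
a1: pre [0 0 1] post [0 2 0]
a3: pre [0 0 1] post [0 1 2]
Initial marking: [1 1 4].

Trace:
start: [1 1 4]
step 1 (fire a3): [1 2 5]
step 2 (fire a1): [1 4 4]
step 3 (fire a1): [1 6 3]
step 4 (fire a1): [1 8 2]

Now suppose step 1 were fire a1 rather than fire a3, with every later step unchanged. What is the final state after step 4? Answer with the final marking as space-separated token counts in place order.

(re-executing from step 1 with the substitution; state before step 1: [1 1 4])
step 1 (fire a1): [1 3 3]
step 2 (fire a1): [1 5 2]
step 3 (fire a1): [1 7 1]
step 4 (fire a1): [1 9 0]

1 9 0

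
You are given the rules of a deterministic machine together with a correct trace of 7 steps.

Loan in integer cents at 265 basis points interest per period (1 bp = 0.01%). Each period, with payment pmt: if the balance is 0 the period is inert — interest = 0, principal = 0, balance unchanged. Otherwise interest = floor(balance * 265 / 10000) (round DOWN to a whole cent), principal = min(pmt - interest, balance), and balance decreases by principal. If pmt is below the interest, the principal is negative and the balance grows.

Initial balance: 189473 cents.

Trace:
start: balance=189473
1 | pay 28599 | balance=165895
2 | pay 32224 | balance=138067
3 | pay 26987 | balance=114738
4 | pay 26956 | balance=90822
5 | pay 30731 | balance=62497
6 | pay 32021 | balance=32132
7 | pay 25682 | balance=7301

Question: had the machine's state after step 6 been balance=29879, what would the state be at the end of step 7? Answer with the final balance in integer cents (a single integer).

state after step 6 := balance=29879
7 | pay 25682 | balance=4988

4988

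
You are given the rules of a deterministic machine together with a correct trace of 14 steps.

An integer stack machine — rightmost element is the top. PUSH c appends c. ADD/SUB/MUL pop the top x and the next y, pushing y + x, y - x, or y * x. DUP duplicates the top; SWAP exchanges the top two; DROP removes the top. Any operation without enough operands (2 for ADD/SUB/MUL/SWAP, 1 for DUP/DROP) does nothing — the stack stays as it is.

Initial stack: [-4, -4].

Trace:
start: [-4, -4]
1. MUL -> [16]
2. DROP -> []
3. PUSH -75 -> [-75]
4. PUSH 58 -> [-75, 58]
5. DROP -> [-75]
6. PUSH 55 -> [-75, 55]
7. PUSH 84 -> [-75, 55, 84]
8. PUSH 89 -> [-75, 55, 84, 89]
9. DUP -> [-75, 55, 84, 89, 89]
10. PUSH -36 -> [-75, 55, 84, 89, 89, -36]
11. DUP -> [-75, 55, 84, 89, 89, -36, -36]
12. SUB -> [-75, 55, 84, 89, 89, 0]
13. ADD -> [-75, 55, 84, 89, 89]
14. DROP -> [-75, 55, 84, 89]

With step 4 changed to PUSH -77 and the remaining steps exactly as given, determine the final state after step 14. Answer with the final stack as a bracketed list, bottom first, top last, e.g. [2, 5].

(re-executing from step 4 with the substitution; state before step 4: [-75])
4. PUSH -77 -> [-75, -77]
5. DROP -> [-75]
6. PUSH 55 -> [-75, 55]
7. PUSH 84 -> [-75, 55, 84]
8. PUSH 89 -> [-75, 55, 84, 89]
9. DUP -> [-75, 55, 84, 89, 89]
10. PUSH -36 -> [-75, 55, 84, 89, 89, -36]
11. DUP -> [-75, 55, 84, 89, 89, -36, -36]
12. SUB -> [-75, 55, 84, 89, 89, 0]
13. ADD -> [-75, 55, 84, 89, 89]
14. DROP -> [-75, 55, 84, 89]

[-75, 55, 84, 89]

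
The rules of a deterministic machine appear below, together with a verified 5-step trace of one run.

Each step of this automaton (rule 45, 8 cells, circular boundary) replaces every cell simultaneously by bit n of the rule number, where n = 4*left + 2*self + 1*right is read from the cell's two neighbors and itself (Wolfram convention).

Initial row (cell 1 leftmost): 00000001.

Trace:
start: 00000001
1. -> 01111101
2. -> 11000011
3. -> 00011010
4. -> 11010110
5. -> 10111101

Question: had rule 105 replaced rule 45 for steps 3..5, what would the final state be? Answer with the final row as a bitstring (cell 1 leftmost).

(re-executing steps 3..5 under rule 105; state before step 3: 11000011)
3. -> 01011010
4. -> 00111100
5. -> 10100101

10100101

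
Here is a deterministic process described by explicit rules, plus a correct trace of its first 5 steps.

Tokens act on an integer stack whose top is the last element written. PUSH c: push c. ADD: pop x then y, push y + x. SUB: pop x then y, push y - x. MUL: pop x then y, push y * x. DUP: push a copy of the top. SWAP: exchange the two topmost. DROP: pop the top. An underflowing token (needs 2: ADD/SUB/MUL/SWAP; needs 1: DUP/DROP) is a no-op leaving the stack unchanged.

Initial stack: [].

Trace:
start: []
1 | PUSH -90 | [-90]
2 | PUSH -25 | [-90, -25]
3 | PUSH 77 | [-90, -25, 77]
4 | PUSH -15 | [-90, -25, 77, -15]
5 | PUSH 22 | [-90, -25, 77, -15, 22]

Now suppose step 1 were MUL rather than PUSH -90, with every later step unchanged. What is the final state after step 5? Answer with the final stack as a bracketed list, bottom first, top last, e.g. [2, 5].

(re-executing from step 1 with the substitution; state before step 1: [])
1 | MUL | []
2 | PUSH -25 | [-25]
3 | PUSH 77 | [-25, 77]
4 | PUSH -15 | [-25, 77, -15]
5 | PUSH 22 | [-25, 77, -15, 22]

[-25, 77, -15, 22]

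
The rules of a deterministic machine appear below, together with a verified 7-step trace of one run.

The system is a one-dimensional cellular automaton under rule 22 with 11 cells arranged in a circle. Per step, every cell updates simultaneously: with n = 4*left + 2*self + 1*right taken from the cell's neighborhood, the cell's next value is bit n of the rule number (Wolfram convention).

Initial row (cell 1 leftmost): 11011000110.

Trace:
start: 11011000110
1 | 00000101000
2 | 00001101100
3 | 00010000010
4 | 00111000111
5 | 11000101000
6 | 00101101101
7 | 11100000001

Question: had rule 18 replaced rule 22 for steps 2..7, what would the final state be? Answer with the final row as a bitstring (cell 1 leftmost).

(re-executing steps 2..7 under rule 18; state before step 2: 00000101000)
2 | 00001000100
3 | 00010101010
4 | 00100000001
5 | 11010000010
6 | 00001000100
7 | 00010101010

00010101010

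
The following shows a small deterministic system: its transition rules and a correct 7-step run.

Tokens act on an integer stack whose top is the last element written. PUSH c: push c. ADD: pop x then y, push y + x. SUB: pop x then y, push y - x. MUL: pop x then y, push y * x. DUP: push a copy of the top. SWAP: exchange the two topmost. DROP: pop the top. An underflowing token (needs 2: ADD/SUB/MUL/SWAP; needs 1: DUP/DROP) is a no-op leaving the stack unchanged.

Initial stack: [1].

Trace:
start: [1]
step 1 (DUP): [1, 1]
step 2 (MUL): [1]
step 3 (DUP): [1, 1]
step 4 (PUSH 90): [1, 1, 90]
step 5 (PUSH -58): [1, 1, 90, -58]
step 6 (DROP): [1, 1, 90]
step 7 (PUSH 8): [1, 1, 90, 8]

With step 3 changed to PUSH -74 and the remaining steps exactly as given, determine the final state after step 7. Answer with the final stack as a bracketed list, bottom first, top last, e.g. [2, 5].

(re-executing from step 3 with the substitution; state before step 3: [1])
step 3 (PUSH -74): [1, -74]
step 4 (PUSH 90): [1, -74, 90]
step 5 (PUSH -58): [1, -74, 90, -58]
step 6 (DROP): [1, -74, 90]
step 7 (PUSH 8): [1, -74, 90, 8]

[1, -74, 90, 8]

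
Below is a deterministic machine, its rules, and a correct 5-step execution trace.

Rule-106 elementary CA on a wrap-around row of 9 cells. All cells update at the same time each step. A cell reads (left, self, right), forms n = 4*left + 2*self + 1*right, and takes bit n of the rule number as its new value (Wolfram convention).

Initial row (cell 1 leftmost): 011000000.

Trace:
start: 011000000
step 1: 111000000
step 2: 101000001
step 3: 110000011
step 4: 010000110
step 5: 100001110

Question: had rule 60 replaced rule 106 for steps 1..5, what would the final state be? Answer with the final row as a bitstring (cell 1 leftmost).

(re-executing steps 1..5 under rule 60; state before step 1: 011000000)
step 1: 010100000
step 2: 011110000
step 3: 010001000
step 4: 011001100
step 5: 010101010

010101010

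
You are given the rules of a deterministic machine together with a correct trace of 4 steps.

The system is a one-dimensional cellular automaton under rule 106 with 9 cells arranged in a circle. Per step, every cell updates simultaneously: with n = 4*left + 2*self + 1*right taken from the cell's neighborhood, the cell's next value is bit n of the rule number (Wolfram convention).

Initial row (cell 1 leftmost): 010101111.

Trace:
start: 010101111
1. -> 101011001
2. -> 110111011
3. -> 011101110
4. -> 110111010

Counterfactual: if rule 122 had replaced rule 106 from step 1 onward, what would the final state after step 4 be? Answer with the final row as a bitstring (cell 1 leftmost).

(re-executing steps 1..4 under rule 122; state before step 1: 010101111)
1. -> 101011001
2. -> 110111111
3. -> 011100000
4. -> 110110000

110110000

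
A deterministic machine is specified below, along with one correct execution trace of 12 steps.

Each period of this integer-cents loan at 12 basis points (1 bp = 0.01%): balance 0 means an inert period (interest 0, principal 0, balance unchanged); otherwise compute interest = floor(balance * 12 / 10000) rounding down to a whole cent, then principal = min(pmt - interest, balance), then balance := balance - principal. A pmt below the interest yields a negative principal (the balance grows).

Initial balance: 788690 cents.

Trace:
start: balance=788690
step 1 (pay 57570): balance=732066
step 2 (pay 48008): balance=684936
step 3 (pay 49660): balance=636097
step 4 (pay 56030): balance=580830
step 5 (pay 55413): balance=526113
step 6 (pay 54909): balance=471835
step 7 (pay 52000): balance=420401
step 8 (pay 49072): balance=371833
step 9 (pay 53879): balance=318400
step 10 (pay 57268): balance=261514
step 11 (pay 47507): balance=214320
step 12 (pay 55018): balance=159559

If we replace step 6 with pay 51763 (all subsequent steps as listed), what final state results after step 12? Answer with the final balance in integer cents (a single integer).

162725

(re-executing from step 6 with the substitution; state before step 6: balance=526113)
step 6 (pay 51763): balance=474981
step 7 (pay 52000): balance=423550
step 8 (pay 49072): balance=374986
step 9 (pay 53879): balance=321556
step 10 (pay 57268): balance=264673
step 11 (pay 47507): balance=217483
step 12 (pay 55018): balance=162725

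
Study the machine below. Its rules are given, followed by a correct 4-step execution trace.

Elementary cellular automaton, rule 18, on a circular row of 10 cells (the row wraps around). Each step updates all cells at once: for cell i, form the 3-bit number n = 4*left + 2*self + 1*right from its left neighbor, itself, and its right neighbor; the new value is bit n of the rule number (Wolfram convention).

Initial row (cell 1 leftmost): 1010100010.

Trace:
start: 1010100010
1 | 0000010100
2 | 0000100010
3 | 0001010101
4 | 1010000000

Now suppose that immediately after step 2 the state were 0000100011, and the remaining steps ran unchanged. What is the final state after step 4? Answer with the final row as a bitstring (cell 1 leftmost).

0110000011

state after step 2 := 0000100011
3 | 1001010100
4 | 0110000011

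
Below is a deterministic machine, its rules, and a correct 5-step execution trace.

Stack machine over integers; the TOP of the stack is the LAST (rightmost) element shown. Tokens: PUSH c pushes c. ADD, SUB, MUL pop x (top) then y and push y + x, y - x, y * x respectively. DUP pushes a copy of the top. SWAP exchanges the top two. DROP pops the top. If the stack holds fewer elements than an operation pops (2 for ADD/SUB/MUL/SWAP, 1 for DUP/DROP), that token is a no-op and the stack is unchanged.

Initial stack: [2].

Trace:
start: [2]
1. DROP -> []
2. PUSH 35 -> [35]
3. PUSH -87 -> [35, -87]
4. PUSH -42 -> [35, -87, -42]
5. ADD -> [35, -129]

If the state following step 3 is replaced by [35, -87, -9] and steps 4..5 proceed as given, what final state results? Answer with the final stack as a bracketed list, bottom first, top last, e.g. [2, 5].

[35, -87, -51]

state after step 3 := [35, -87, -9]
4. PUSH -42 -> [35, -87, -9, -42]
5. ADD -> [35, -87, -51]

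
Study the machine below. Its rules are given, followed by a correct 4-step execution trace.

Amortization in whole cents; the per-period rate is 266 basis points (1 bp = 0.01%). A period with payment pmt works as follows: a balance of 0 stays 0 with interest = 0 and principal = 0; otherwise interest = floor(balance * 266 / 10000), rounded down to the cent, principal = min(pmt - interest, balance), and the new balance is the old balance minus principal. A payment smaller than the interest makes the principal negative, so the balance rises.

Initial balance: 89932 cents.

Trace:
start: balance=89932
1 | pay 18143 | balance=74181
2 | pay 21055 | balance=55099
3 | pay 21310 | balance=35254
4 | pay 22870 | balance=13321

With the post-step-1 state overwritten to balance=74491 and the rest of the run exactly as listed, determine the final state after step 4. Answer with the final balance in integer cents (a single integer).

state after step 1 := balance=74491
2 | pay 21055 | balance=55417
3 | pay 21310 | balance=35581
4 | pay 22870 | balance=13657

13657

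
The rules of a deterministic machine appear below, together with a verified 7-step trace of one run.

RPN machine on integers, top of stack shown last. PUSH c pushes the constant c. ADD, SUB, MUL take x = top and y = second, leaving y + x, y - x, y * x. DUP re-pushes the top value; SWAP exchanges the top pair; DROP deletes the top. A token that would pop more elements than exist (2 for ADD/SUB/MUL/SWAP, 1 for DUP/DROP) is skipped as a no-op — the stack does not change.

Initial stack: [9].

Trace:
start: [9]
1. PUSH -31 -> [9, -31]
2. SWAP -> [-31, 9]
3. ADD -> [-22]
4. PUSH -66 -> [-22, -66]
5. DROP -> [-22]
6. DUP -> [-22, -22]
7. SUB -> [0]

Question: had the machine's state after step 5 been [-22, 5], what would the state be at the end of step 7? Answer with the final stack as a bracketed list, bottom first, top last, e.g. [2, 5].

state after step 5 := [-22, 5]
6. DUP -> [-22, 5, 5]
7. SUB -> [-22, 0]

[-22, 0]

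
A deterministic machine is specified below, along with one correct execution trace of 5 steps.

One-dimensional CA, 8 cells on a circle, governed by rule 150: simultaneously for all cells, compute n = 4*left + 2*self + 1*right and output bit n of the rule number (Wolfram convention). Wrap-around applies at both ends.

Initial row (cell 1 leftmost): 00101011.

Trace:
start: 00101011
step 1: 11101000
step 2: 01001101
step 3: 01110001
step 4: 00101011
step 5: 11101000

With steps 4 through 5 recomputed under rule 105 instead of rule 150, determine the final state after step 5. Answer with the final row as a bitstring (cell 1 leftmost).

(re-executing steps 4..5 under rule 105; state before step 4: 01110001)
step 4: 11010100
step 5: 11101000

11101000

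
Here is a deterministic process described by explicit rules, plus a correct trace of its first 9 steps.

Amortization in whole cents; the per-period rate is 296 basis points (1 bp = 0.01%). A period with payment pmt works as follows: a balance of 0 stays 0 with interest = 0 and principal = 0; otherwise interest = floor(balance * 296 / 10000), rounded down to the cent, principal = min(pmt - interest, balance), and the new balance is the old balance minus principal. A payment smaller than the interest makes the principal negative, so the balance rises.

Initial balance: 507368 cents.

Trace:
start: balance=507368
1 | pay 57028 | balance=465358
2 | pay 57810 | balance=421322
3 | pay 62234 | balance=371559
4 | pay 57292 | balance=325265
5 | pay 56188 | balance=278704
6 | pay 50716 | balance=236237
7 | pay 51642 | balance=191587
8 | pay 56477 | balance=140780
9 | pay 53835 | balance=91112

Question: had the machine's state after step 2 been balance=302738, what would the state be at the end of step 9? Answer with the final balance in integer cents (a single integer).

0

state after step 2 := balance=302738
3 | pay 62234 | balance=249465
4 | pay 57292 | balance=199557
5 | pay 56188 | balance=149275
6 | pay 50716 | balance=102977
7 | pay 51642 | balance=54383
8 | pay 56477 | balance=0
9 | pay 53835 | balance=0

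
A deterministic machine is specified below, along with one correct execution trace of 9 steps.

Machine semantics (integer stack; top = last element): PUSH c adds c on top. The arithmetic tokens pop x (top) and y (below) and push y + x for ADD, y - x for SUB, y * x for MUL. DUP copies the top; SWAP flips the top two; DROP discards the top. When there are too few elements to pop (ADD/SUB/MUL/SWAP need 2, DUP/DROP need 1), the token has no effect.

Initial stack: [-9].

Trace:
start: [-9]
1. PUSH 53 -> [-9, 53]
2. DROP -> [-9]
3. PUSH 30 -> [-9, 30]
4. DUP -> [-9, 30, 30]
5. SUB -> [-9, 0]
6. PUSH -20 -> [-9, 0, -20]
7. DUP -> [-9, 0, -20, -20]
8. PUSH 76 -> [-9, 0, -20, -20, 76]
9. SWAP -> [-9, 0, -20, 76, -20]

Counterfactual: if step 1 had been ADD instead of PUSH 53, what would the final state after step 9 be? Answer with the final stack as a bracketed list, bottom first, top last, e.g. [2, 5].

(re-executing from step 1 with the substitution; state before step 1: [-9])
1. ADD -> [-9]
2. DROP -> []
3. PUSH 30 -> [30]
4. DUP -> [30, 30]
5. SUB -> [0]
6. PUSH -20 -> [0, -20]
7. DUP -> [0, -20, -20]
8. PUSH 76 -> [0, -20, -20, 76]
9. SWAP -> [0, -20, 76, -20]

[0, -20, 76, -20]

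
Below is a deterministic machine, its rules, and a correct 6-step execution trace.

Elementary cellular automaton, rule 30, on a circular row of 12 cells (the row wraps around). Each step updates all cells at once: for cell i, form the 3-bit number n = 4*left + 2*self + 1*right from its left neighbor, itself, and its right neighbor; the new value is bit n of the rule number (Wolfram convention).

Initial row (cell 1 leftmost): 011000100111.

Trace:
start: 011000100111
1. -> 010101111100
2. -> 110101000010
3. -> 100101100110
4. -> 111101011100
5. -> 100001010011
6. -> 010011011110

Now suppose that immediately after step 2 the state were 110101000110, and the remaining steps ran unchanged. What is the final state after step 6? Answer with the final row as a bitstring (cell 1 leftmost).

000011000011

state after step 2 := 110101000110
3. -> 100101101100
4. -> 111101001011
5. -> 000001111010
6. -> 000011000011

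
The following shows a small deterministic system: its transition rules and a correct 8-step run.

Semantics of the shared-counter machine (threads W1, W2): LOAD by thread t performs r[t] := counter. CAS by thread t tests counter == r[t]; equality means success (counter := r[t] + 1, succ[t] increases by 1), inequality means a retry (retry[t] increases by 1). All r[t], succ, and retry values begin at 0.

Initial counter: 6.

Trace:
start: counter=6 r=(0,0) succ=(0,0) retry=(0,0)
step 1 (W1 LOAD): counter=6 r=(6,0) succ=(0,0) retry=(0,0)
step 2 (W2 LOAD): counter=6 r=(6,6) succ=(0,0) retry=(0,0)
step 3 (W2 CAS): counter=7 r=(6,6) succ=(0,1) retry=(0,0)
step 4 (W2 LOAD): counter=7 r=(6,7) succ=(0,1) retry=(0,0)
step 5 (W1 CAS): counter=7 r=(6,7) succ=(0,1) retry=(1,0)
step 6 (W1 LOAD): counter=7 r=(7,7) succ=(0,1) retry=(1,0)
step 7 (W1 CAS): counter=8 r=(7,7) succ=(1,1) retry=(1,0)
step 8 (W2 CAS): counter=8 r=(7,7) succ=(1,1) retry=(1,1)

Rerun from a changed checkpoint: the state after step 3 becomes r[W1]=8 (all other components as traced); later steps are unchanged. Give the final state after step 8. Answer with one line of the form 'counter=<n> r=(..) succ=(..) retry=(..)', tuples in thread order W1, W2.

counter=8 r=(7,7) succ=(1,1) retry=(1,1)

state after step 3 := counter=7 r=(8,6) succ=(0,1) retry=(0,0)
step 4 (W2 LOAD): counter=7 r=(8,7) succ=(0,1) retry=(0,0)
step 5 (W1 CAS): counter=7 r=(8,7) succ=(0,1) retry=(1,0)
step 6 (W1 LOAD): counter=7 r=(7,7) succ=(0,1) retry=(1,0)
step 7 (W1 CAS): counter=8 r=(7,7) succ=(1,1) retry=(1,0)
step 8 (W2 CAS): counter=8 r=(7,7) succ=(1,1) retry=(1,1)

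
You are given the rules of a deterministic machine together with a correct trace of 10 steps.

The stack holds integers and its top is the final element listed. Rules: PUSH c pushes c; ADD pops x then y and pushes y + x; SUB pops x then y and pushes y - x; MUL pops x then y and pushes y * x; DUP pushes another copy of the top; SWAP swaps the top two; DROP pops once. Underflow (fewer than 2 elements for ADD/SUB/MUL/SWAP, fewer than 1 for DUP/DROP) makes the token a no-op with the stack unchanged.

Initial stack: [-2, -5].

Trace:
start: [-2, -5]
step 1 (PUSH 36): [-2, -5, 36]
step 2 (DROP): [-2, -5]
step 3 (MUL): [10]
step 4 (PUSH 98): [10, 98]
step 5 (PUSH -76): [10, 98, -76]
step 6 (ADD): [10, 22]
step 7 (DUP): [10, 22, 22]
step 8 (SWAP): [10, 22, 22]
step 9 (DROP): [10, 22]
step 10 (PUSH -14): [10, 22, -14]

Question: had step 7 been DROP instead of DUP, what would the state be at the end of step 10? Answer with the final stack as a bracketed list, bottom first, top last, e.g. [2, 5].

(re-executing from step 7 with the substitution; state before step 7: [10, 22])
step 7 (DROP): [10]
step 8 (SWAP): [10]
step 9 (DROP): []
step 10 (PUSH -14): [-14]

[-14]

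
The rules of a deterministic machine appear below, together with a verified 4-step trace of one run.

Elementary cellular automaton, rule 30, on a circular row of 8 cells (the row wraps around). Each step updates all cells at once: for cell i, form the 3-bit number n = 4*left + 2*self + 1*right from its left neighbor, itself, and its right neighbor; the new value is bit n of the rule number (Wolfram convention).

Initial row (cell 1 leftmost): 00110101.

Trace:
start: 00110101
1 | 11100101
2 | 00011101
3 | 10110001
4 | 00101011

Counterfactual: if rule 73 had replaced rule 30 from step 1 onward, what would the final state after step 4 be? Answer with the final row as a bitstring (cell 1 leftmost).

00110000

(re-executing steps 1..4 under rule 73; state before step 1: 00110101)
1 | 00110000
2 | 10110111
3 | 10110100
4 | 00110000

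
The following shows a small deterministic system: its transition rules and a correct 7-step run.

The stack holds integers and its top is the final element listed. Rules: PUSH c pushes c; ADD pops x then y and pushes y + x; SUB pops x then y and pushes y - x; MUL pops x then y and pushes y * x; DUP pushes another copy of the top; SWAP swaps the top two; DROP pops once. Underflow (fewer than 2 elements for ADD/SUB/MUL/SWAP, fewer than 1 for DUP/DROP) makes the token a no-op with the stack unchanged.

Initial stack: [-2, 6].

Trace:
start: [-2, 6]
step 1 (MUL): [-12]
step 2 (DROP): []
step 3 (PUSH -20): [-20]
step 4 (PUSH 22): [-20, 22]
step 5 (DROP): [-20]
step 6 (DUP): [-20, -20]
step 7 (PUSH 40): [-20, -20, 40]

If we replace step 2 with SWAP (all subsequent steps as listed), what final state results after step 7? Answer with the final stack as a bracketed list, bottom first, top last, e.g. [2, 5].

[-12, -20, -20, 40]

(re-executing from step 2 with the substitution; state before step 2: [-12])
step 2 (SWAP): [-12]
step 3 (PUSH -20): [-12, -20]
step 4 (PUSH 22): [-12, -20, 22]
step 5 (DROP): [-12, -20]
step 6 (DUP): [-12, -20, -20]
step 7 (PUSH 40): [-12, -20, -20, 40]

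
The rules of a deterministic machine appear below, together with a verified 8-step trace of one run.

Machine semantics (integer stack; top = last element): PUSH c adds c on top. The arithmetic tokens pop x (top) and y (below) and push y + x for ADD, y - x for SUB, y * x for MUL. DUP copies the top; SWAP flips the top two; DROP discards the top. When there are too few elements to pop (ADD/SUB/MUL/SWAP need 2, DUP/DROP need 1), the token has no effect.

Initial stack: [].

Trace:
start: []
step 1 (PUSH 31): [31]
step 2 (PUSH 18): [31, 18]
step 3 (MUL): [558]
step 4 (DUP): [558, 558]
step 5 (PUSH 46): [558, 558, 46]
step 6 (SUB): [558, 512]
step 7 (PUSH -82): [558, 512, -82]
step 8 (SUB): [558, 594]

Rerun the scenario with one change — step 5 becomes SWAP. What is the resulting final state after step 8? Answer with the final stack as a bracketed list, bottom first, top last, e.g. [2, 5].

[82]

(re-executing from step 5 with the substitution; state before step 5: [558, 558])
step 5 (SWAP): [558, 558]
step 6 (SUB): [0]
step 7 (PUSH -82): [0, -82]
step 8 (SUB): [82]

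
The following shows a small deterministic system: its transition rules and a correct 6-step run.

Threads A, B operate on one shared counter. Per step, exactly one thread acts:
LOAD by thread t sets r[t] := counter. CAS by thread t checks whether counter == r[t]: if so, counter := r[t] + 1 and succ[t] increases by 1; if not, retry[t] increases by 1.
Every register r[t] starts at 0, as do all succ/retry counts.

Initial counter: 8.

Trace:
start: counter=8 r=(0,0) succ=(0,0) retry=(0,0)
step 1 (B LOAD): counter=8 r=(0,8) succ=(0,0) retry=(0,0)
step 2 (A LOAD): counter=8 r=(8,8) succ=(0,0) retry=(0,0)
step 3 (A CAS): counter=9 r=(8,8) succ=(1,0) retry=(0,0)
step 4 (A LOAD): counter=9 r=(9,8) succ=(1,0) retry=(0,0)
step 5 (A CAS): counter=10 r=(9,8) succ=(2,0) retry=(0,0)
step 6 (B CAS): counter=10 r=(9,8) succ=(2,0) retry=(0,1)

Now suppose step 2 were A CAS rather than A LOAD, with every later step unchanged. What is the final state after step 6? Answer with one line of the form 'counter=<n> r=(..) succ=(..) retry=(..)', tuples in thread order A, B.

(re-executing from step 2 with the substitution; state before step 2: counter=8 r=(0,8) succ=(0,0) retry=(0,0))
step 2 (A CAS): counter=8 r=(0,8) succ=(0,0) retry=(1,0)
step 3 (A CAS): counter=8 r=(0,8) succ=(0,0) retry=(2,0)
step 4 (A LOAD): counter=8 r=(8,8) succ=(0,0) retry=(2,0)
step 5 (A CAS): counter=9 r=(8,8) succ=(1,0) retry=(2,0)
step 6 (B CAS): counter=9 r=(8,8) succ=(1,0) retry=(2,1)

counter=9 r=(8,8) succ=(1,0) retry=(2,1)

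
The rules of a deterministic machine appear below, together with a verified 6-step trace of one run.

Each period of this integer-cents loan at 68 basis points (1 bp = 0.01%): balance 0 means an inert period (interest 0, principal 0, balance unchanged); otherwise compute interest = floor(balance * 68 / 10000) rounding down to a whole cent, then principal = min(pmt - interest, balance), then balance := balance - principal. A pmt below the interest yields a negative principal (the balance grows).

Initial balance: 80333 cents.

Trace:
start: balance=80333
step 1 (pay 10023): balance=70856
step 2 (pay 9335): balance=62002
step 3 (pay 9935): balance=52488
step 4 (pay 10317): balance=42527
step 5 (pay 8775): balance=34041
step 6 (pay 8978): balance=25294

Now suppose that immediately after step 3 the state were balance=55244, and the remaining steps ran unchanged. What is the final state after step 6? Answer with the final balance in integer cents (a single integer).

state after step 3 := balance=55244
step 4 (pay 10317): balance=45302
step 5 (pay 8775): balance=36835
step 6 (pay 8978): balance=28107

28107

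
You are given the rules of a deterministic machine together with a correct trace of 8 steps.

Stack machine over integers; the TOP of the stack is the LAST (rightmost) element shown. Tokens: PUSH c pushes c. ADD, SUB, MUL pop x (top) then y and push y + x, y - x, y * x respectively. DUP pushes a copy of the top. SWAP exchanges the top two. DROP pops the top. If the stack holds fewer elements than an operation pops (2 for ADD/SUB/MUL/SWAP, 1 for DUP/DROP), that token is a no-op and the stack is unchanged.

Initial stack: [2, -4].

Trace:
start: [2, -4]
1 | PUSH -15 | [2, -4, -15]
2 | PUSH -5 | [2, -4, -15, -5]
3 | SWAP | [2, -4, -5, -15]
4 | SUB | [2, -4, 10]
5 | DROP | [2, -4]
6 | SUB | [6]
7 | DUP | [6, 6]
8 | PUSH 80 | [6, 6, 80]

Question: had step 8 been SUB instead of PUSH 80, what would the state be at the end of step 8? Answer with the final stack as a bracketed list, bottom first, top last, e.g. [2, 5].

[0]

(re-executing from step 8 with the substitution; state before step 8: [6, 6])
8 | SUB | [0]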